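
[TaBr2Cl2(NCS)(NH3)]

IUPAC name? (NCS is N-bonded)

There is no counter-ion, so the complex is neutral overall.
Ligand charges: 2×chloro (-1 each), 1×ammine (neutral), 1×isothiocyanato (-1 each), 2×bromo (-1 each); total -5. So Ta + (-5) = 0, giving Ta = +5.
Ligands are named alphabetically: ammine before bromo before chloro before isothiocyanato.

amminedibromodichloroisothiocyanatotantalum(V)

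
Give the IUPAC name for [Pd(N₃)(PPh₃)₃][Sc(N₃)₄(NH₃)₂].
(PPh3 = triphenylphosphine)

Both ions are complex: the cation is named first with the plain metal name, the anion second with the -ate form; each ion's ligands are alphabetised independently.
Scandium is always +3 in its complexes; the anion's ligand charges sum to -4, so the complex anion is 1−.
A 1:1 salt means the cation carries the equal and opposite charge, 1+.
Cation: ligand charges sum to -1; for the ion to be 1+, Pd = +2.

azidotris(triphenylphosphine)palladium(II) diamminetetraazidoscandate(III)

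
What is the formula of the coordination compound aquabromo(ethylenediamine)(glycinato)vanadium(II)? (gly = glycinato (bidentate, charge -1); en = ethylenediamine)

[VBr(en)(gly)(H2O)]

Ligands: 1 aqua (H2O, neutral), 1 bromo (Br, -1), 1 glycinato (gly, -1), 1 ethylenediamine (en, neutral). Ligand charge sum = -2.
With V in oxidation state +2, the complex ion is [V...].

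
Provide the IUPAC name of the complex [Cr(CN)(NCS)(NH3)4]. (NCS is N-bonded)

tetraamminecyanoisothiocyanatochromium(II)

There is no counter-ion, so the complex is neutral overall.
Ligand charges: 4×ammine (neutral), 1×cyano (-1 each), 1×isothiocyanato (-1 each); total -2. So Cr + (-2) = 0, giving Cr = +2.
Ligands are named alphabetically: ammine before cyano before isothiocyanato.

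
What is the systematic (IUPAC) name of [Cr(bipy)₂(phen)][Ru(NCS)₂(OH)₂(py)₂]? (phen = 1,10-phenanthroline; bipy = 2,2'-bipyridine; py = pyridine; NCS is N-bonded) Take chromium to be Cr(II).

bis(2,2'-bipyridine)(1,10-phenanthroline)chromium(II) dihydroxodiisothiocyanatobis(pyridine)ruthenate(II)

Cr is given as +2; the cation's ligand charges sum to 0, so the complex cation is 2+.
A 1:1 salt means the anion carries the equal and opposite charge, 2−.
Anion: ligand charges sum to -4; for the ion to be 2−, Ru = +2.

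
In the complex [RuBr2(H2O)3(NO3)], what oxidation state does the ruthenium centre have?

+3

No counter-ion: the bracketed complex is neutral.
Ligand charges: 1×NO3 = -1; 2×Br = -2; 3×H2O neutral; sum -3.
Ru + (-3) = 0 ⇒ Ru is +3.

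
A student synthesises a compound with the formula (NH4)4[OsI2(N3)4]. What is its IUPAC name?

ammonium tetraazidodiiodoosmate(II)

The 4 ammonium counter-ions carry a total charge of +4, so each complex ion is 4−.
Ligand charges: 4×azido (-1 each), 2×iodo (-1 each); total -6. So Os + (-6) = 4−, giving Os = +2.
Ligands are named alphabetically: azido before iodo.
The complex ion is anionic, so osmium takes the -ate form osmate(II).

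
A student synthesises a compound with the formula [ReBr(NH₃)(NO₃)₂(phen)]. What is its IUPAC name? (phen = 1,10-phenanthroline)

There is no counter-ion, so the complex is neutral overall.
Ligand charges: 1×bromo (-1 each), 1×ammine (neutral), 1×1,10-phenanthroline (neutral), 2×nitrato (-1 each); total -3. So Re + (-3) = 0, giving Re = +3.
Ligands are named alphabetically: ammine before bromo before nitrato before phenanthroline.

amminebromodinitrato(1,10-phenanthroline)rhenium(III)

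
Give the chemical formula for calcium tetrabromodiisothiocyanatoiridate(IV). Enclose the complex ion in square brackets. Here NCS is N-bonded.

Ca[IrBr4(NCS)2]

Ligands: 4 bromo (Br, -1), 2 isothiocyanato (NCS, -1). Ligand charge sum = -6.
With Ir in oxidation state +4, the complex ion is [Ir...]^2−.
Charge balance with calcium (+2) requires 1 complex ion per 1 calcium.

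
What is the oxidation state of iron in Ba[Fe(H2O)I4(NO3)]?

1 barium outside the brackets (+2 each) → the complex ion is 2−.
Ligand charges: 1×H2O neutral; 1×NO3 = -1; 4×I = -4; sum -5.
Fe + (-5) = 2− ⇒ Fe is +3.

+3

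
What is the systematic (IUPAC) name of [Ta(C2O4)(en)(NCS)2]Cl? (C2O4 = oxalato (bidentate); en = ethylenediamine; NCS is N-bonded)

The 1 chloride counter-ion carries a total charge of -1, so each complex ion is 1+.
Ligand charges: 1×oxalato (-2 each), 1×ethylenediamine (neutral), 2×isothiocyanato (-1 each); total -4. So Ta + (-4) = 1+, giving Ta = +5.
Ligands are named alphabetically: ethylenediamine before isothiocyanato before oxalato.

(ethylenediamine)diisothiocyanatooxalatotantalum(V) chloride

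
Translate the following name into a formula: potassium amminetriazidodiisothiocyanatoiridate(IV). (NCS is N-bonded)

K[Ir(N3)3(NCS)2(NH3)]

Ligands: 3 azido (N3, -1), 2 isothiocyanato (NCS, -1), 1 ammine (NH3, neutral). Ligand charge sum = -5.
With Ir in oxidation state +4, the complex ion is [Ir...]^1−.
Charge balance with potassium (+1) requires 1 complex ion per 1 potassium.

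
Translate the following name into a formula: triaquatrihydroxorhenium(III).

Ligands: 3 hydroxo (OH, -1), 3 aqua (H2O, neutral). Ligand charge sum = -3.
With Re in oxidation state +3, the complex ion is [Re...].

[Re(H2O)3(OH)3]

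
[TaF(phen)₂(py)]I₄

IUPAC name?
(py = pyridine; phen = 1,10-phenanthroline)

fluorobis(1,10-phenanthroline)(pyridine)tantalum(V) iodide

The 4 iodide counter-ions carry a total charge of -4, so each complex ion is 4+.
Ligand charges: 1×pyridine (neutral), 1×fluoro (-1 each), 2×1,10-phenanthroline (neutral); total -1. So Ta + (-1) = 4+, giving Ta = +5.
Ligands are named alphabetically: fluoro before phenanthroline before pyridine.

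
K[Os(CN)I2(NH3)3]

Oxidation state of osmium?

1 potassium outside the brackets (+1 each) → the complex ion is 1−.
Ligand charges: 1×CN = -1; 3×NH3 neutral; 2×I = -2; sum -3.
Os + (-3) = 1− ⇒ Os is +2.

+2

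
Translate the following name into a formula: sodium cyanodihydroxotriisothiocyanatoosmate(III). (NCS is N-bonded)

Ligands: 2 hydroxo (OH, -1), 3 isothiocyanato (NCS, -1), 1 cyano (CN, -1). Ligand charge sum = -6.
Charge balance with sodium (+1) requires 1 complex ion per 3 sodium.

Na3[Os(CN)(NCS)3(OH)2]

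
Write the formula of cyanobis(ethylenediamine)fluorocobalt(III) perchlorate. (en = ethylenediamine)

Ligands: 1 cyano (CN, -1), 1 fluoro (F, -1), 2 ethylenediamine (en, neutral). Ligand charge sum = -2.
Charge balance with perchlorate (-1) requires 1 complex ion per 1 perchlorate.

[Co(CN)(en)2F]ClO4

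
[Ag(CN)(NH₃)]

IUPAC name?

There is no counter-ion, so the complex is neutral overall.
Ligand charges: 1×ammine (neutral), 1×cyano (-1 each); total -1. So Ag + (-1) = 0, giving Ag = +1.
Ligands are named alphabetically: ammine before cyano.

amminecyanosilver(I)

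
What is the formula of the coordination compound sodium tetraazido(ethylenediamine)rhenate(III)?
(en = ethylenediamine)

Na[Re(en)(N3)4]

Ligands: 4 azido (N3, -1), 1 ethylenediamine (en, neutral). Ligand charge sum = -4.
With Re in oxidation state +3, the complex ion is [Re...]^1−.
Charge balance with sodium (+1) requires 1 complex ion per 1 sodium.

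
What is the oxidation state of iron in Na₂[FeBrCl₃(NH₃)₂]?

+2

2 sodium outside the brackets (+1 each) → the complex ion is 2−.
Ligand charges: 2×NH3 neutral; 3×Cl = -3; 1×Br = -1; sum -4.
Fe + (-4) = 2− ⇒ Fe is +2.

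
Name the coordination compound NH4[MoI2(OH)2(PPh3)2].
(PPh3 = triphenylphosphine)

The 1 ammonium counter-ion carries a total charge of +1, so each complex ion is 1−.
Ligand charges: 2×triphenylphosphine (neutral), 2×iodo (-1 each), 2×hydroxo (-1 each); total -4. So Mo + (-4) = 1−, giving Mo = +3.
Ligands are named alphabetically: hydroxo before iodo before triphenylphosphine.
The complex ion is anionic, so molybdenum takes the -ate form molybdate(III).

ammonium dihydroxodiiodobis(triphenylphosphine)molybdate(III)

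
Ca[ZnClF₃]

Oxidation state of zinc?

+2

1 calcium outside the brackets (+2 each) → the complex ion is 2−.
Ligand charges: 3×F = -3; 1×Cl = -1; sum -4.
Zn + (-4) = 2− ⇒ Zn is +2.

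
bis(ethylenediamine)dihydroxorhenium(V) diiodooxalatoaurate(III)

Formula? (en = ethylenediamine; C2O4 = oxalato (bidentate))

[Re(en)2(OH)2][Au(C2O4)I2]3

Cation [Re…]: ligand charges -2, Re(V) ⇒ ion charge 3+.
Anion [Au…]: ligand charges -4, Au(III) ⇒ ion charge 1−.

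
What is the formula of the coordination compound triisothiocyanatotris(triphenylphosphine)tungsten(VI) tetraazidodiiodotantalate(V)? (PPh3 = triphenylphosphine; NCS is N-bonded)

[W(NCS)3(PPh3)3][TaI2(N3)4]3

Cation [W…]: ligand charges -3, W(VI) ⇒ ion charge 3+.
Anion [Ta…]: ligand charges -6, Ta(V) ⇒ ion charge 1−.
One 3+ cation requires 3 of the 1− anion.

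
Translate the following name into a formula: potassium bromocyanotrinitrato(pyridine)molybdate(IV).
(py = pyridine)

K[MoBr(CN)(NO3)3(py)]

Ligands: 1 cyano (CN, -1), 1 bromo (Br, -1), 1 pyridine (py, neutral), 3 nitrato (NO3, -1). Ligand charge sum = -5.
With Mo in oxidation state +4, the complex ion is [Mo...]^1−.
Charge balance with potassium (+1) requires 1 complex ion per 1 potassium.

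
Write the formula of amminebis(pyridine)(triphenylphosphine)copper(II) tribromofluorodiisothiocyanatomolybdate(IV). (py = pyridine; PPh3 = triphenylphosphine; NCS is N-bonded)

[Cu(NH3)(PPh3)(py)2][MoBr3F(NCS)2]

Cation [Cu…]: ligand charges 0, Cu(II) ⇒ ion charge 2+.
Anion [Mo…]: ligand charges -6, Mo(IV) ⇒ ion charge 2−.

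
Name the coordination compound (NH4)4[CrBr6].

ammonium hexabromochromate(II)

The 4 ammonium counter-ions carry a total charge of +4, so each complex ion is 4−.
Ligand charges: 6×bromo (-1 each); total -6. So Cr + (-6) = 4−, giving Cr = +2.
The complex ion is anionic, so chromium takes the -ate form chromate(II).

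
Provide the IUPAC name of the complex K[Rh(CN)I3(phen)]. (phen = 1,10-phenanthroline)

The 1 potassium counter-ion carries a total charge of +1, so each complex ion is 1−.
Ligand charges: 1×1,10-phenanthroline (neutral), 3×iodo (-1 each), 1×cyano (-1 each); total -4. So Rh + (-4) = 1−, giving Rh = +3.
The complex ion is anionic, so rhodium takes the -ate form rhodate(III).

potassium cyanotriiodo(1,10-phenanthroline)rhodate(III)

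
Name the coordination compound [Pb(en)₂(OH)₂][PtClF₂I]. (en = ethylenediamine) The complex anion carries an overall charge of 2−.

The complex anion is given as 2−; its ligand charges sum to -4, so Pt = +2.
A 1:1 salt means the cation carries the equal and opposite charge, 2+.
Cation: ligand charges sum to -2; for the ion to be 2+, Pb = +4.

bis(ethylenediamine)dihydroxolead(IV) chlorodifluoroiodoplatinate(II)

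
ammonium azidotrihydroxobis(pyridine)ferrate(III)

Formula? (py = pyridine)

NH4[Fe(N3)(OH)3(py)2]

Ligands: 2 pyridine (py, neutral), 3 hydroxo (OH, -1), 1 azido (N3, -1). Ligand charge sum = -4.
With Fe in oxidation state +3, the complex ion is [Fe...]^1−.
Charge balance with ammonium (+1) requires 1 complex ion per 1 ammonium.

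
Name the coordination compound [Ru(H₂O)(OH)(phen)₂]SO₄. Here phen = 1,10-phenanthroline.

aquahydroxobis(1,10-phenanthroline)ruthenium(III) sulfate

The 1 sulfate counter-ion carries a total charge of -2, so each complex ion is 2+.
Ligand charges: 2×1,10-phenanthroline (neutral), 1×hydroxo (-1 each), 1×aqua (neutral); total -1. So Ru + (-1) = 2+, giving Ru = +3.
Ligands are named alphabetically: aqua before hydroxo before phenanthroline.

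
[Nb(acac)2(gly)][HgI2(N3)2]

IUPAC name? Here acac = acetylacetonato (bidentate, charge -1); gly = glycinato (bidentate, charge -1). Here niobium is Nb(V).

Both ions are complex: the cation is named first with the plain metal name, the anion second with the -ate form; each ion's ligands are alphabetised independently.
Nb is given as +5; the cation's ligand charges sum to -3, so the complex cation is 2+.
A 1:1 salt means the anion carries the equal and opposite charge, 2−.
Anion: ligand charges sum to -4; for the ion to be 2−, Hg = +2.

bis(acetylacetonato)(glycinato)niobium(V) diazidodiiodomercurate(II)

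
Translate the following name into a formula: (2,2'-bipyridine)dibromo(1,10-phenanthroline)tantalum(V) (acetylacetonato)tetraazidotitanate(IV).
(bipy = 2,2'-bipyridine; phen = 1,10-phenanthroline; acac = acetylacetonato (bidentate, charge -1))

[Ta(bipy)Br2(phen)][Ti(acac)(N3)4]3

Cation [Ta…]: ligand charges -2, Ta(V) ⇒ ion charge 3+.
Anion [Ti…]: ligand charges -5, Ti(IV) ⇒ ion charge 1−.
One 3+ cation requires 3 of the 1− anion.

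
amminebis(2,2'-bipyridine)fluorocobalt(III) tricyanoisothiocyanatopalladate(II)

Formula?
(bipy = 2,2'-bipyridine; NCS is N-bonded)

Cation [Co…]: ligand charges -1, Co(III) ⇒ ion charge 2+.
Anion [Pd…]: ligand charges -4, Pd(II) ⇒ ion charge 2−.
One 2+ cation balances one 2− anion.

[Co(bipy)2F(NH3)][Pd(CN)3(NCS)]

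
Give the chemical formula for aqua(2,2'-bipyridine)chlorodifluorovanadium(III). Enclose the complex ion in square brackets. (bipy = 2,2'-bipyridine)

[V(bipy)ClF2(H2O)]

Ligands: 2 fluoro (F, -1), 1 2,2'-bipyridine (bipy, neutral), 1 aqua (H2O, neutral), 1 chloro (Cl, -1). Ligand charge sum = -3.
With V in oxidation state +3, the complex ion is [V...].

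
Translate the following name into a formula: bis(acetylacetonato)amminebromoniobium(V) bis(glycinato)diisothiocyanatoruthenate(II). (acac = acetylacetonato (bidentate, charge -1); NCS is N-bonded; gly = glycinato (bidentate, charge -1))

Cation [Nb…]: ligand charges -3, Nb(V) ⇒ ion charge 2+.
Anion [Ru…]: ligand charges -4, Ru(II) ⇒ ion charge 2−.
One 2+ cation balances one 2− anion.

[Nb(acac)2Br(NH3)][Ru(gly)2(NCS)2]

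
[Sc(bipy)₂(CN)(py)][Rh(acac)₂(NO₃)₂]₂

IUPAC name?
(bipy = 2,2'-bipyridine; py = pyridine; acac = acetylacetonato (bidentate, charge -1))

bis(2,2'-bipyridine)cyano(pyridine)scandium(III) bis(acetylacetonato)dinitratorhodate(III)

Both ions are complex: the cation is named first with the plain metal name, the anion second with the -ate form; each ion's ligands are alphabetised independently.
Scandium is always +3 in its complexes; the cation's ligand charges sum to -1, so the complex cation is 2+.
With 2 anions per cation, each anion must be 2/2 = 1−.
Anion: ligand charges sum to -4; for the ion to be 1−, Rh = +3.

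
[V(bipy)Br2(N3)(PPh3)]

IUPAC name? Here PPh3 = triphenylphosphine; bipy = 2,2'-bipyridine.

There is no counter-ion, so the complex is neutral overall.
Ligand charges: 1×azido (-1 each), 2×bromo (-1 each), 1×triphenylphosphine (neutral), 1×2,2'-bipyridine (neutral); total -3. So V + (-3) = 0, giving V = +3.
Ligands are named alphabetically: azido before bipyridine before bromo before triphenylphosphine.

azido(2,2'-bipyridine)dibromo(triphenylphosphine)vanadium(III)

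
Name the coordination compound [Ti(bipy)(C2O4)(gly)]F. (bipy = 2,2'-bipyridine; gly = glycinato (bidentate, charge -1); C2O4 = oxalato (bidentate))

The 1 fluoride counter-ion carries a total charge of -1, so each complex ion is 1+.
Ligand charges: 1×2,2'-bipyridine (neutral), 1×glycinato (-1 each), 1×oxalato (-2 each); total -3. So Ti + (-3) = 1+, giving Ti = +4.
Ligands are named alphabetically: bipyridine before glycinato before oxalato.

(2,2'-bipyridine)(glycinato)oxalatotitanium(IV) fluoride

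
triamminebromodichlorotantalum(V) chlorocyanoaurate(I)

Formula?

[TaBrCl2(NH3)3][AuCl(CN)]2

Cation [Ta…]: ligand charges -3, Ta(V) ⇒ ion charge 2+.
Anion [Au…]: ligand charges -2, Au(I) ⇒ ion charge 1−.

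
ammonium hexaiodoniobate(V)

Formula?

NH4[NbI6]

Ligands: 6 iodo (I, -1). Ligand charge sum = -6.
Charge balance with ammonium (+1) requires 1 complex ion per 1 ammonium.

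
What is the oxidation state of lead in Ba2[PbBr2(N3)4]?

2 barium outside the brackets (+2 each) → the complex ion is 4−.
Ligand charges: 4×N3 = -4; 2×Br = -2; sum -6.
Pb + (-6) = 4− ⇒ Pb is +2.

+2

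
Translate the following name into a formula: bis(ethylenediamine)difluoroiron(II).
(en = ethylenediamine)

[Fe(en)2F2]

Ligands: 2 ethylenediamine (en, neutral), 2 fluoro (F, -1). Ligand charge sum = -2.
With Fe in oxidation state +2, the complex ion is [Fe...].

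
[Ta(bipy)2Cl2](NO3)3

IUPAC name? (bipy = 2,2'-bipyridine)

The 3 nitrate counter-ions carry a total charge of -3, so each complex ion is 3+.
Ligand charges: 2×2,2'-bipyridine (neutral), 2×chloro (-1 each); total -2. So Ta + (-2) = 3+, giving Ta = +5.
Ligands are named alphabetically: bipyridine before chloro.

bis(2,2'-bipyridine)dichlorotantalum(V) nitrate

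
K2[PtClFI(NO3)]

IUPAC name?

The 2 potassium counter-ions carry a total charge of +2, so each complex ion is 2−.
Ligand charges: 1×iodo (-1 each), 1×chloro (-1 each), 1×fluoro (-1 each), 1×nitrato (-1 each); total -4. So Pt + (-4) = 2−, giving Pt = +2.
Ligands are named alphabetically: chloro before fluoro before iodo before nitrato.
The complex ion is anionic, so platinum takes the -ate form platinate(II).

potassium chlorofluoroiodonitratoplatinate(II)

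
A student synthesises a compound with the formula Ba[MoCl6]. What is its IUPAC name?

barium hexachloromolybdate(IV)

The 1 barium counter-ion carries a total charge of +2, so each complex ion is 2−.
Ligand charges: 6×chloro (-1 each); total -6. So Mo + (-6) = 2−, giving Mo = +4.
The complex ion is anionic, so molybdenum takes the -ate form molybdate(IV).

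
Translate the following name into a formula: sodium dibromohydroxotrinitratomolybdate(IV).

Ligands: 2 bromo (Br, -1), 1 hydroxo (OH, -1), 3 nitrato (NO3, -1). Ligand charge sum = -6.
With Mo in oxidation state +4, the complex ion is [Mo...]^2−.
Charge balance with sodium (+1) requires 1 complex ion per 2 sodium.

Na2[MoBr2(NO3)3(OH)]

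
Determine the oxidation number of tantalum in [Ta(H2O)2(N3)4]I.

1 iodide outside the brackets (-1 each) → the complex ion is 1+.
Ligand charges: 2×H2O neutral; 4×N3 = -4; sum -4.
Ta + (-4) = 1+ ⇒ Ta is +5.

+5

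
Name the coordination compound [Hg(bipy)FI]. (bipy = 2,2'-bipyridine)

There is no counter-ion, so the complex is neutral overall.
Ligand charges: 1×fluoro (-1 each), 1×iodo (-1 each), 1×2,2'-bipyridine (neutral); total -2. So Hg + (-2) = 0, giving Hg = +2.
Ligands are named alphabetically: bipyridine before fluoro before iodo.

(2,2'-bipyridine)fluoroiodomercury(II)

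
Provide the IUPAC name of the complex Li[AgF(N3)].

lithium azidofluoroargentate(I)

The 1 lithium counter-ion carries a total charge of +1, so each complex ion is 1−.
Ligand charges: 1×fluoro (-1 each), 1×azido (-1 each); total -2. So Ag + (-2) = 1−, giving Ag = +1.
Ligands are named alphabetically: azido before fluoro.
The complex ion is anionic, so silver takes the -ate form argentate(I).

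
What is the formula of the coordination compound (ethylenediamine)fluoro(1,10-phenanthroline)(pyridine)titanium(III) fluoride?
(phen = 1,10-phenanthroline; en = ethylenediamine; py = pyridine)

Ligands: 1 1,10-phenanthroline (phen, neutral), 1 ethylenediamine (en, neutral), 1 fluoro (F, -1), 1 pyridine (py, neutral). Ligand charge sum = -1.
Charge balance with fluoride (-1) requires 1 complex ion per 2 fluoride.

[Ti(en)F(phen)(py)]F2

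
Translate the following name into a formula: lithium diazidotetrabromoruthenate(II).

Li4[RuBr4(N3)2]

Ligands: 2 azido (N3, -1), 4 bromo (Br, -1). Ligand charge sum = -6.
With Ru in oxidation state +2, the complex ion is [Ru...]^4−.
Charge balance with lithium (+1) requires 1 complex ion per 4 lithium.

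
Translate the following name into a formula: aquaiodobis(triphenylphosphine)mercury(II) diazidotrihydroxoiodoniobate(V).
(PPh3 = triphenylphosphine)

Cation [Hg…]: ligand charges -1, Hg(II) ⇒ ion charge 1+.
Anion [Nb…]: ligand charges -6, Nb(V) ⇒ ion charge 1−.
One 1+ cation balances one 1− anion.

[Hg(H2O)I(PPh3)2][NbI(N3)2(OH)3]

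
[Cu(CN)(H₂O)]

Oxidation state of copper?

+1

No counter-ion: the bracketed complex is neutral.
Ligand charges: 1×CN = -1; 1×H2O neutral; sum -1.
Cu + (-1) = 0 ⇒ Cu is +1.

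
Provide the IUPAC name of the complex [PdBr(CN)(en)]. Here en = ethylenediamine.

bromocyano(ethylenediamine)palladium(II)

There is no counter-ion, so the complex is neutral overall.
Ligand charges: 1×bromo (-1 each), 1×cyano (-1 each), 1×ethylenediamine (neutral); total -2. So Pd + (-2) = 0, giving Pd = +2.
Ligands are named alphabetically: bromo before cyano before ethylenediamine.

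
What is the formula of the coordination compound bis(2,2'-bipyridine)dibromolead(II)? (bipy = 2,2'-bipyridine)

Ligands: 2 bromo (Br, -1), 2 2,2'-bipyridine (bipy, neutral). Ligand charge sum = -2.
With Pb in oxidation state +2, the complex ion is [Pb...].

[Pb(bipy)2Br2]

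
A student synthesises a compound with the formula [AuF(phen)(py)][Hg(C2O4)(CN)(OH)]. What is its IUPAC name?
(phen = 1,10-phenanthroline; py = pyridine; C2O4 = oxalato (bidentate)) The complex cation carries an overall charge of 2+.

Both ions are complex: the cation is named first with the plain metal name, the anion second with the -ate form; each ion's ligands are alphabetised independently.
The complex cation is given as 2+; its ligand charges sum to -1, so Au = +3.
A 1:1 salt means the anion carries the equal and opposite charge, 2−.
Anion: ligand charges sum to -4; for the ion to be 2−, Hg = +2.

fluoro(1,10-phenanthroline)(pyridine)gold(III) cyanohydroxooxalatomercurate(II)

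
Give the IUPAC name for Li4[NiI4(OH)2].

The 4 lithium counter-ions carry a total charge of +4, so each complex ion is 4−.
Ligand charges: 4×iodo (-1 each), 2×hydroxo (-1 each); total -6. So Ni + (-6) = 4−, giving Ni = +2.
The complex ion is anionic, so nickel takes the -ate form nickelate(II).

lithium dihydroxotetraiodonickelate(II)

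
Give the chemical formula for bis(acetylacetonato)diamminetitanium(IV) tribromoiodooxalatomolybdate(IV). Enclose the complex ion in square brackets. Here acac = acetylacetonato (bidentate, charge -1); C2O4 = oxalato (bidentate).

Cation [Ti…]: ligand charges -2, Ti(IV) ⇒ ion charge 2+.
Anion [Mo…]: ligand charges -6, Mo(IV) ⇒ ion charge 2−.

[Ti(acac)2(NH3)2][MoBr3(C2O4)I]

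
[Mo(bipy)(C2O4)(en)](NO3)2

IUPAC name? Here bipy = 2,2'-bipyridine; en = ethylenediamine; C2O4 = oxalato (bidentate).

The 2 nitrate counter-ions carry a total charge of -2, so each complex ion is 2+.
Ligand charges: 1×2,2'-bipyridine (neutral), 1×ethylenediamine (neutral), 1×oxalato (-2 each); total -2. So Mo + (-2) = 2+, giving Mo = +4.
Ligands are named alphabetically: bipyridine before ethylenediamine before oxalato.

(2,2'-bipyridine)(ethylenediamine)oxalatomolybdenum(IV) nitrate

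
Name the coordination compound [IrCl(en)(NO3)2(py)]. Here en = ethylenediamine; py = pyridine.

There is no counter-ion, so the complex is neutral overall.
Ligand charges: 1×ethylenediamine (neutral), 1×pyridine (neutral), 2×nitrato (-1 each), 1×chloro (-1 each); total -3. So Ir + (-3) = 0, giving Ir = +3.
Ligands are named alphabetically: chloro before ethylenediamine before nitrato before pyridine.

chloro(ethylenediamine)dinitrato(pyridine)iridium(III)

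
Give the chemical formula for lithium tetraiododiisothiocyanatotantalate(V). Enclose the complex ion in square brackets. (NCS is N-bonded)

Li[TaI4(NCS)2]

Ligands: 2 isothiocyanato (NCS, -1), 4 iodo (I, -1). Ligand charge sum = -6.
With Ta in oxidation state +5, the complex ion is [Ta...]^1−.
Charge balance with lithium (+1) requires 1 complex ion per 1 lithium.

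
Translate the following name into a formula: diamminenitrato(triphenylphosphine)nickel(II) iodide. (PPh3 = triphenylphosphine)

[Ni(NH3)2(NO3)(PPh3)]I

Ligands: 1 nitrato (NO3, -1), 2 ammine (NH3, neutral), 1 triphenylphosphine (PPh3, neutral). Ligand charge sum = -1.
With Ni in oxidation state +2, the complex ion is [Ni...]^1+.
Charge balance with iodide (-1) requires 1 complex ion per 1 iodide.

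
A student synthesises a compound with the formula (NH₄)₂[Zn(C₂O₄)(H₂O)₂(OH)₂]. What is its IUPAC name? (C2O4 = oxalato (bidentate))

ammonium diaquadihydroxooxalatozincate(II)

The 2 ammonium counter-ions carry a total charge of +2, so each complex ion is 2−.
Ligand charges: 1×oxalato (-2 each), 2×aqua (neutral), 2×hydroxo (-1 each); total -4. So Zn + (-4) = 2−, giving Zn = +2.
Ligands are named alphabetically: aqua before hydroxo before oxalato.
The complex ion is anionic, so zinc takes the -ate form zincate(II).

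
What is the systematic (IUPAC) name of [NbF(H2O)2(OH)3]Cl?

The 1 chloride counter-ion carries a total charge of -1, so each complex ion is 1+.
Ligand charges: 2×aqua (neutral), 1×fluoro (-1 each), 3×hydroxo (-1 each); total -4. So Nb + (-4) = 1+, giving Nb = +5.
Ligands are named alphabetically: aqua before fluoro before hydroxo.

diaquafluorotrihydroxoniobium(V) chloride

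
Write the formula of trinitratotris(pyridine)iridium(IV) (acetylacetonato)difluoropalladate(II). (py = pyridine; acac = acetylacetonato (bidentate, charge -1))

Cation [Ir…]: ligand charges -3, Ir(IV) ⇒ ion charge 1+.
Anion [Pd…]: ligand charges -3, Pd(II) ⇒ ion charge 1−.
One 1+ cation balances one 1− anion.

[Ir(NO3)3(py)3][Pd(acac)F2]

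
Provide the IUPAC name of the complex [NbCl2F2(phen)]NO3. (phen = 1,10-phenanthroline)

dichlorodifluoro(1,10-phenanthroline)niobium(V) nitrate

The 1 nitrate counter-ion carries a total charge of -1, so each complex ion is 1+.
Ligand charges: 2×fluoro (-1 each), 1×1,10-phenanthroline (neutral), 2×chloro (-1 each); total -4. So Nb + (-4) = 1+, giving Nb = +5.
Ligands are named alphabetically: chloro before fluoro before phenanthroline.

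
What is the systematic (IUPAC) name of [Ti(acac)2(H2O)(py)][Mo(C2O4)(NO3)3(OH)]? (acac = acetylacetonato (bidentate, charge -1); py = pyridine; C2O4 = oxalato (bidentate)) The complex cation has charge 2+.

bis(acetylacetonato)aqua(pyridine)titanium(IV) hydroxotrinitratooxalatomolybdate(IV)

Both ions are complex: the cation is named first with the plain metal name, the anion second with the -ate form; each ion's ligands are alphabetised independently.
The complex cation is given as 2+; its ligand charges sum to -2, so Ti = +4.
A 1:1 salt means the anion carries the equal and opposite charge, 2−.
Anion: ligand charges sum to -6; for the ion to be 2−, Mo = +4.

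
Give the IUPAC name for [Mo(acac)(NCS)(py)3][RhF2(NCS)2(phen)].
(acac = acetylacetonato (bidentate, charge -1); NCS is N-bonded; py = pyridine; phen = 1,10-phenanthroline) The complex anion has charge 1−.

(acetylacetonato)isothiocyanatotris(pyridine)molybdenum(III) difluorodiisothiocyanato(1,10-phenanthroline)rhodate(III)

The complex anion is given as 1−; its ligand charges sum to -4, so Rh = +3.
A 1:1 salt means the cation carries the equal and opposite charge, 1+.
Cation: ligand charges sum to -2; for the ion to be 1+, Mo = +3.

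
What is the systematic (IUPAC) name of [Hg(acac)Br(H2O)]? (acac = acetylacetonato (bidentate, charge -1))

There is no counter-ion, so the complex is neutral overall.
Ligand charges: 1×acetylacetonato (-1 each), 1×bromo (-1 each), 1×aqua (neutral); total -2. So Hg + (-2) = 0, giving Hg = +2.
Ligands are named alphabetically: acetylacetonato before aqua before bromo.

(acetylacetonato)aquabromomercury(II)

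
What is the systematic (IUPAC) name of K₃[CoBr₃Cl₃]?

The 3 potassium counter-ions carry a total charge of +3, so each complex ion is 3−.
Ligand charges: 3×chloro (-1 each), 3×bromo (-1 each); total -6. So Co + (-6) = 3−, giving Co = +3.
Ligands are named alphabetically: bromo before chloro.
The complex ion is anionic, so cobalt takes the -ate form cobaltate(III).

potassium tribromotrichlorocobaltate(III)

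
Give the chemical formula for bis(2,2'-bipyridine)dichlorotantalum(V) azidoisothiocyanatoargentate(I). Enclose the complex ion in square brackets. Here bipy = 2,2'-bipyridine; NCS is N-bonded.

Cation [Ta…]: ligand charges -2, Ta(V) ⇒ ion charge 3+.
Anion [Ag…]: ligand charges -2, Ag(I) ⇒ ion charge 1−.
One 3+ cation requires 3 of the 1− anion.

[Ta(bipy)2Cl2][Ag(N3)(NCS)]3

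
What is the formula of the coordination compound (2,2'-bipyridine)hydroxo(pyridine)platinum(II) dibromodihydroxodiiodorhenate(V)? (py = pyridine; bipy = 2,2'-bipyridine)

Cation [Pt…]: ligand charges -1, Pt(II) ⇒ ion charge 1+.
Anion [Re…]: ligand charges -6, Re(V) ⇒ ion charge 1−.
One 1+ cation balances one 1− anion.

[Pt(bipy)(OH)(py)][ReBr2I2(OH)2]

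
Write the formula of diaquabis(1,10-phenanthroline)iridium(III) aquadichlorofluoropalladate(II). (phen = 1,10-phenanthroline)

[Ir(H2O)2(phen)2][PdCl2F(H2O)]3

Cation [Ir…]: ligand charges 0, Ir(III) ⇒ ion charge 3+.
Anion [Pd…]: ligand charges -3, Pd(II) ⇒ ion charge 1−.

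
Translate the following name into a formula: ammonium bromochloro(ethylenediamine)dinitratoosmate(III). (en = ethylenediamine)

Ligands: 1 chloro (Cl, -1), 1 bromo (Br, -1), 1 ethylenediamine (en, neutral), 2 nitrato (NO3, -1). Ligand charge sum = -4.
Charge balance with ammonium (+1) requires 1 complex ion per 1 ammonium.

NH4[OsBrCl(en)(NO3)2]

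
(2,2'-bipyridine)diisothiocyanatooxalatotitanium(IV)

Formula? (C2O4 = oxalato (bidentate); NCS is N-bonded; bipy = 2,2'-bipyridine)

[Ti(bipy)(C2O4)(NCS)2]

Ligands: 1 oxalato (C2O4, -2), 2 isothiocyanato (NCS, -1), 1 2,2'-bipyridine (bipy, neutral). Ligand charge sum = -4.
With Ti in oxidation state +4, the complex ion is [Ti...].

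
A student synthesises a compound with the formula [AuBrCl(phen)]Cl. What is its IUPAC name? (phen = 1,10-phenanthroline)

bromochloro(1,10-phenanthroline)gold(III) chloride

The 1 chloride counter-ion carries a total charge of -1, so each complex ion is 1+.
Ligand charges: 1×chloro (-1 each), 1×1,10-phenanthroline (neutral), 1×bromo (-1 each); total -2. So Au + (-2) = 1+, giving Au = +3.
Ligands are named alphabetically: bromo before chloro before phenanthroline.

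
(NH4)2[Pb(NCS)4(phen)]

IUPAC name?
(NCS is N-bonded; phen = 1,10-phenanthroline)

The 2 ammonium counter-ions carry a total charge of +2, so each complex ion is 2−.
Ligand charges: 4×isothiocyanato (-1 each), 1×1,10-phenanthroline (neutral); total -4. So Pb + (-4) = 2−, giving Pb = +2.
Ligands are named alphabetically: isothiocyanato before phenanthroline.
The complex ion is anionic, so lead takes the -ate form plumbate(II).

ammonium tetraisothiocyanato(1,10-phenanthroline)plumbate(II)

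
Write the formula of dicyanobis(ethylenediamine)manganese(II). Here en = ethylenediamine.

[Mn(CN)2(en)2]

Ligands: 2 ethylenediamine (en, neutral), 2 cyano (CN, -1). Ligand charge sum = -2.
With Mn in oxidation state +2, the complex ion is [Mn...].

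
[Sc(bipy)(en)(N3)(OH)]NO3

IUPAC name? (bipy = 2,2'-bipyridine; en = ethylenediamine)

The 1 nitrate counter-ion carries a total charge of -1, so each complex ion is 1+.
Ligand charges: 1×2,2'-bipyridine (neutral), 1×azido (-1 each), 1×ethylenediamine (neutral), 1×hydroxo (-1 each); total -2. So Sc + (-2) = 1+, giving Sc = +3.
Ligands are named alphabetically: azido before bipyridine before ethylenediamine before hydroxo.

azido(2,2'-bipyridine)(ethylenediamine)hydroxoscandium(III) nitrate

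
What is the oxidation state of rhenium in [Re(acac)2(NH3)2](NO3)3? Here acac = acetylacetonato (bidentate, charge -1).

3 nitrate outside the brackets (-1 each) → the complex ion is 3+.
Ligand charges: 2×acac = -2; 2×NH3 neutral; sum -2.
Re + (-2) = 3+ ⇒ Re is +5.

+5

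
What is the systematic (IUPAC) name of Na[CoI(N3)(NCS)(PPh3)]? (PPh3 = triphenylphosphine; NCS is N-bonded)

The 1 sodium counter-ion carries a total charge of +1, so each complex ion is 1−.
Ligand charges: 1×triphenylphosphine (neutral), 1×isothiocyanato (-1 each), 1×iodo (-1 each), 1×azido (-1 each); total -3. So Co + (-3) = 1−, giving Co = +2.
Ligands are named alphabetically: azido before iodo before isothiocyanato before triphenylphosphine.
The complex ion is anionic, so cobalt takes the -ate form cobaltate(II).

sodium azidoiodoisothiocyanato(triphenylphosphine)cobaltate(II)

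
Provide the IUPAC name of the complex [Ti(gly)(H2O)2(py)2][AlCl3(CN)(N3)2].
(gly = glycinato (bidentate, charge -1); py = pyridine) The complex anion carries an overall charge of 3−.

Both ions are complex: the cation is named first with the plain metal name, the anion second with the -ate form; each ion's ligands are alphabetised independently.
The complex anion is given as 3−; its ligand charges sum to -6, so Al = +3.
A 1:1 salt means the cation carries the equal and opposite charge, 3+.
Cation: ligand charges sum to -1; for the ion to be 3+, Ti = +4.

diaqua(glycinato)bis(pyridine)titanium(IV) diazidotrichlorocyanoaluminate(III)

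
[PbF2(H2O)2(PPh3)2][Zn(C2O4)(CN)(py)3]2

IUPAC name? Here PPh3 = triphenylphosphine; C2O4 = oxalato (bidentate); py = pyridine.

Zinc is always +2 in its complexes; the anion's ligand charges sum to -3, so the complex anion is 1−.
With 2 anions per cation, the cation must be 2×1 = 2+.
Cation: ligand charges sum to -2; for the ion to be 2+, Pb = +4.

diaquadifluorobis(triphenylphosphine)lead(IV) cyanooxalatotris(pyridine)zincate(II)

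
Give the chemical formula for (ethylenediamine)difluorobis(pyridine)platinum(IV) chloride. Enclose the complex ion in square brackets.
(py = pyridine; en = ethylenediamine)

[Pt(en)F2(py)2]Cl2

Ligands: 2 fluoro (F, -1), 2 pyridine (py, neutral), 1 ethylenediamine (en, neutral). Ligand charge sum = -2.
Charge balance with chloride (-1) requires 1 complex ion per 2 chloride.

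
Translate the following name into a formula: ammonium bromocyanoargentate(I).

Ligands: 1 cyano (CN, -1), 1 bromo (Br, -1). Ligand charge sum = -2.
With Ag in oxidation state +1, the complex ion is [Ag...]^1−.
Charge balance with ammonium (+1) requires 1 complex ion per 1 ammonium.

NH4[AgBr(CN)]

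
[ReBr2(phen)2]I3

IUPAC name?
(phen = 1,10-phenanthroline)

The 3 iodide counter-ions carry a total charge of -3, so each complex ion is 3+.
Ligand charges: 2×bromo (-1 each), 2×1,10-phenanthroline (neutral); total -2. So Re + (-2) = 3+, giving Re = +5.
Ligands are named alphabetically: bromo before phenanthroline.

dibromobis(1,10-phenanthroline)rhenium(V) iodide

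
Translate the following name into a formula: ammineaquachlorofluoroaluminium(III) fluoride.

[AlClF(H2O)(NH3)]F

Ligands: 1 fluoro (F, -1), 1 ammine (NH3, neutral), 1 aqua (H2O, neutral), 1 chloro (Cl, -1). Ligand charge sum = -2.
With Al in oxidation state +3, the complex ion is [Al...]^1+.
Charge balance with fluoride (-1) requires 1 complex ion per 1 fluoride.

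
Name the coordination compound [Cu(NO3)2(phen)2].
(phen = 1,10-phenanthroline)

There is no counter-ion, so the complex is neutral overall.
Ligand charges: 2×1,10-phenanthroline (neutral), 2×nitrato (-1 each); total -2. So Cu + (-2) = 0, giving Cu = +2.
Ligands are named alphabetically: nitrato before phenanthroline.

dinitratobis(1,10-phenanthroline)copper(II)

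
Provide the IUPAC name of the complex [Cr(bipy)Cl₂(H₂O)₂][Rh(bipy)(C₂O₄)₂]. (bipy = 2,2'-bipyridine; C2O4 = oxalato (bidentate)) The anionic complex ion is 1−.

diaqua(2,2'-bipyridine)dichlorochromium(III) (2,2'-bipyridine)dioxalatorhodate(III)

Both ions are complex: the cation is named first with the plain metal name, the anion second with the -ate form; each ion's ligands are alphabetised independently.
The complex anion is given as 1−; its ligand charges sum to -4, so Rh = +3.
A 1:1 salt means the cation carries the equal and opposite charge, 1+.
Cation: ligand charges sum to -2; for the ion to be 1+, Cr = +3.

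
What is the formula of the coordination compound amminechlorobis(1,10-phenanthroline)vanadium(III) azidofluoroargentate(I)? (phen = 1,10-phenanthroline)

[VCl(NH3)(phen)2][AgF(N3)]2

Cation [V…]: ligand charges -1, V(III) ⇒ ion charge 2+.
Anion [Ag…]: ligand charges -2, Ag(I) ⇒ ion charge 1−.
One 2+ cation requires 2 of the 1− anion.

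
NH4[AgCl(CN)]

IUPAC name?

The 1 ammonium counter-ion carries a total charge of +1, so each complex ion is 1−.
Ligand charges: 1×cyano (-1 each), 1×chloro (-1 each); total -2. So Ag + (-2) = 1−, giving Ag = +1.
Ligands are named alphabetically: chloro before cyano.
The complex ion is anionic, so silver takes the -ate form argentate(I).

ammonium chlorocyanoargentate(I)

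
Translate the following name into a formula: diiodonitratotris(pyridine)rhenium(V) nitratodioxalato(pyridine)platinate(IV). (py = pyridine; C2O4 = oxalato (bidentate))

Cation [Re…]: ligand charges -3, Re(V) ⇒ ion charge 2+.
Anion [Pt…]: ligand charges -5, Pt(IV) ⇒ ion charge 1−.
One 2+ cation requires 2 of the 1− anion.

[ReI2(NO3)(py)3][Pt(C2O4)2(NO3)(py)]2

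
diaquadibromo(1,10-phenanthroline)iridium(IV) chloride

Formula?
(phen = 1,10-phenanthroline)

Ligands: 2 aqua (H2O, neutral), 2 bromo (Br, -1), 1 1,10-phenanthroline (phen, neutral). Ligand charge sum = -2.
Charge balance with chloride (-1) requires 1 complex ion per 2 chloride.

[IrBr2(H2O)2(phen)]Cl2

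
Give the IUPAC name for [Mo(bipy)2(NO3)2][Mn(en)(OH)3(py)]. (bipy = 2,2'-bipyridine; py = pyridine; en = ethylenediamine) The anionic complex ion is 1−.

bis(2,2'-bipyridine)dinitratomolybdenum(III) (ethylenediamine)trihydroxo(pyridine)manganate(II)

The complex anion is given as 1−; its ligand charges sum to -3, so Mn = +2.
A 1:1 salt means the cation carries the equal and opposite charge, 1+.
Cation: ligand charges sum to -2; for the ion to be 1+, Mo = +3.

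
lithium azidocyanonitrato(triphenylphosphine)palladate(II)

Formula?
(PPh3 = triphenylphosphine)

Ligands: 1 cyano (CN, -1), 1 nitrato (NO3, -1), 1 azido (N3, -1), 1 triphenylphosphine (PPh3, neutral). Ligand charge sum = -3.
With Pd in oxidation state +2, the complex ion is [Pd...]^1−.
Charge balance with lithium (+1) requires 1 complex ion per 1 lithium.

Li[Pd(CN)(N3)(NO3)(PPh3)]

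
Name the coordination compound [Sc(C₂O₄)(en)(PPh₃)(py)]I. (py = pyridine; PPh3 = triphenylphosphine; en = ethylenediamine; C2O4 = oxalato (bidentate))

The 1 iodide counter-ion carries a total charge of -1, so each complex ion is 1+.
Ligand charges: 1×pyridine (neutral), 1×triphenylphosphine (neutral), 1×ethylenediamine (neutral), 1×oxalato (-2 each); total -2. So Sc + (-2) = 1+, giving Sc = +3.
Ligands are named alphabetically: ethylenediamine before oxalato before pyridine before triphenylphosphine.

(ethylenediamine)oxalato(pyridine)(triphenylphosphine)scandium(III) iodide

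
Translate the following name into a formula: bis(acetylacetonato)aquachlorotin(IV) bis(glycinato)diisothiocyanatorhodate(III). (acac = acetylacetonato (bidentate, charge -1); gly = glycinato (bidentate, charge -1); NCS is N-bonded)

Cation [Sn…]: ligand charges -3, Sn(IV) ⇒ ion charge 1+.
Anion [Rh…]: ligand charges -4, Rh(III) ⇒ ion charge 1−.
One 1+ cation balances one 1− anion.

[Sn(acac)2Cl(H2O)][Rh(gly)2(NCS)2]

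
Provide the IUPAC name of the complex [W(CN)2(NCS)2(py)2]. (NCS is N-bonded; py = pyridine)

There is no counter-ion, so the complex is neutral overall.
Ligand charges: 2×cyano (-1 each), 2×isothiocyanato (-1 each), 2×pyridine (neutral); total -4. So W + (-4) = 0, giving W = +4.
Ligands are named alphabetically: cyano before isothiocyanato before pyridine.

dicyanodiisothiocyanatobis(pyridine)tungsten(IV)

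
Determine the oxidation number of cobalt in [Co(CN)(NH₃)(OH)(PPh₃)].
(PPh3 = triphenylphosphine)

+2

No counter-ion: the bracketed complex is neutral.
Ligand charges: 1×CN = -1; 1×PPh3 neutral; 1×OH = -1; 1×NH3 neutral; sum -2.
Co + (-2) = 0 ⇒ Co is +2.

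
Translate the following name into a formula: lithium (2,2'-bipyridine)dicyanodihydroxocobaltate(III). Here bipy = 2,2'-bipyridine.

Ligands: 2 hydroxo (OH, -1), 2 cyano (CN, -1), 1 2,2'-bipyridine (bipy, neutral). Ligand charge sum = -4.
Charge balance with lithium (+1) requires 1 complex ion per 1 lithium.

Li[Co(bipy)(CN)2(OH)2]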